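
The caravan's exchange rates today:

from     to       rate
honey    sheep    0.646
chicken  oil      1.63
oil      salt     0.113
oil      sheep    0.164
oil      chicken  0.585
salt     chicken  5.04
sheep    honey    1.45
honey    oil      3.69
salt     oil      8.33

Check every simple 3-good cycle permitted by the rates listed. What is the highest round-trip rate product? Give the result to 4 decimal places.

chicken→oil→salt→chicken: 1.63 × 0.113 × 5.04 = 0.92832
oil→sheep→honey→oil: 0.164 × 1.45 × 3.69 = 0.87748
Maximum is chicken→oil→salt→chicken at 0.9283; no arbitrage — every cycle loses value.

0.9283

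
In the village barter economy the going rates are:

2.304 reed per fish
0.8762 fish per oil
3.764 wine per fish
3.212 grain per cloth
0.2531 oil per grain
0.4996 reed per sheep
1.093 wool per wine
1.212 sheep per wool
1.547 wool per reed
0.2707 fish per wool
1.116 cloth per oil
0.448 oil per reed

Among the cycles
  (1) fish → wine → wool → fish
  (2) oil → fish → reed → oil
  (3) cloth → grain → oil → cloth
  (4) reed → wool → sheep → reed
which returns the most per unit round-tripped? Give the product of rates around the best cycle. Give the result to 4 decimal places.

(1) 3.764 × 1.093 × 0.2707 = 1.11367
(2) 0.8762 × 2.304 × 0.448 = 0.90441
(3) 3.212 × 0.2531 × 1.116 = 0.90726
(4) 1.547 × 1.212 × 0.4996 = 0.93673
Highest is cycle (1) at 1.1137 (>1, arbitrage).

1.1137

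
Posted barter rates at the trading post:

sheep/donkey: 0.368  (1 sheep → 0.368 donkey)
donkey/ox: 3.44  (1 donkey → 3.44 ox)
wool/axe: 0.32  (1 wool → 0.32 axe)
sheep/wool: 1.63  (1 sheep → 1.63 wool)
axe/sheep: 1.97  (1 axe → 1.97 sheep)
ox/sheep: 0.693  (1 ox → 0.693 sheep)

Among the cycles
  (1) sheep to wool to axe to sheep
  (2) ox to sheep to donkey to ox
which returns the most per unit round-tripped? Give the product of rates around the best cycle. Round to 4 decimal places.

(1) 1.63 × 0.32 × 1.97 = 1.02755
(2) 0.693 × 0.368 × 3.44 = 0.87728
Highest is cycle (1) at 1.0276 (>1, arbitrage).

1.0276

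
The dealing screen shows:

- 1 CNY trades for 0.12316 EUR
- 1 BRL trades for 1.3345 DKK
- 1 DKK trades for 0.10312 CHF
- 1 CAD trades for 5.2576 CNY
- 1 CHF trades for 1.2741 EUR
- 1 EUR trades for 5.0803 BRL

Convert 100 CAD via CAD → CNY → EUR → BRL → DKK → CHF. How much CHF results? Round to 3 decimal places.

100 CAD × 5.2576 = 525.76 CNY
525.76 CNY × 0.12316 = 64.7526016 EUR
64.7526016 EUR × 5.0803 = 328.96264190848 BRL
328.96264190848 BRL × 1.3345 = 439.00064562686656 DKK
439.00064562686656 DKK × 0.10312 = 45.2697465770424796672 CHF

45.270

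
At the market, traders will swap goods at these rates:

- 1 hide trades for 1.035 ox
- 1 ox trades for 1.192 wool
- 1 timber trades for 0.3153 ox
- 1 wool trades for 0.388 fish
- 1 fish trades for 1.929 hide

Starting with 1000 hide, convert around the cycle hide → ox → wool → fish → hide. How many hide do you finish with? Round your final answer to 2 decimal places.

1000 hide × 1.035 = 1035 ox
1035 ox × 1.192 = 1233.72 wool
1233.72 wool × 0.388 = 478.68336 fish
478.68336 fish × 1.929 = 923.38020144 hide

923.38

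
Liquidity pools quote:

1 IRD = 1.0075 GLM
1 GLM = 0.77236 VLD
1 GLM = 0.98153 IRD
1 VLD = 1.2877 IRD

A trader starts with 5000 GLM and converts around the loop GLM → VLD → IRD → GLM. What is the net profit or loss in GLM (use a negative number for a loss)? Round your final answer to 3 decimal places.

5000 GLM × 0.77236 = 3861.8 VLD
3861.8 VLD × 1.2877 = 4972.83986 IRD
4972.83986 IRD × 1.0075 = 5010.13615895 GLM
Net change: 5010.13615895 − 5000 = 10.13615895 GLM

10.136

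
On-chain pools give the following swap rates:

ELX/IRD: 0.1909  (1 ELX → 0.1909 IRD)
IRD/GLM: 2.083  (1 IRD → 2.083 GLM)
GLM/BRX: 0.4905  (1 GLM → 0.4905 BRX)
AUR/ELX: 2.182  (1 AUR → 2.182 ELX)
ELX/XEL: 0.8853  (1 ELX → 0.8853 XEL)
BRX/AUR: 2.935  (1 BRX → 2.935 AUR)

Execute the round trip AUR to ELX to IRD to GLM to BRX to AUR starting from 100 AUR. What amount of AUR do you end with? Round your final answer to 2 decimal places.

124.91

100 AUR × 2.182 = 218.2 ELX
218.2 ELX × 0.1909 = 41.65438 IRD
41.65438 IRD × 2.083 = 86.76607354 GLM
86.76607354 GLM × 0.4905 = 42.55875907137 BRX
42.55875907137 BRX × 2.935 = 124.90995787447095 AUR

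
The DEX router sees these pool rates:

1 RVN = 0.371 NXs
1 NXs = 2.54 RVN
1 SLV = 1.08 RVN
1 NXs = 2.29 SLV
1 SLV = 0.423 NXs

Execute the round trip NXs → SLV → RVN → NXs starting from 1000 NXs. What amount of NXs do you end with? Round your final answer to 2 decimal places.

917.56

1000 NXs × 2.29 = 2290 SLV
2290 SLV × 1.08 = 2473.2 RVN
2473.2 RVN × 0.371 = 917.5572 NXs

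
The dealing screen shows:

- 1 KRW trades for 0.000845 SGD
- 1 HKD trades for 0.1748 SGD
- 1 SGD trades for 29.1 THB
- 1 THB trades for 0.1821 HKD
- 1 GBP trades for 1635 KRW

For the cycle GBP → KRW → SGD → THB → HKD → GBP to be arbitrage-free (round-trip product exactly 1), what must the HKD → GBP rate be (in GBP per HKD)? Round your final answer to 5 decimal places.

Known legs of the cycle: 1635 × 0.000845 × 29.1 × 0.1821 = 7.32111789825
For no arbitrage the full-cycle product must be 1, so the missing rate is 1 / 7.32111789825 ≈ 0.1365912.

0.13659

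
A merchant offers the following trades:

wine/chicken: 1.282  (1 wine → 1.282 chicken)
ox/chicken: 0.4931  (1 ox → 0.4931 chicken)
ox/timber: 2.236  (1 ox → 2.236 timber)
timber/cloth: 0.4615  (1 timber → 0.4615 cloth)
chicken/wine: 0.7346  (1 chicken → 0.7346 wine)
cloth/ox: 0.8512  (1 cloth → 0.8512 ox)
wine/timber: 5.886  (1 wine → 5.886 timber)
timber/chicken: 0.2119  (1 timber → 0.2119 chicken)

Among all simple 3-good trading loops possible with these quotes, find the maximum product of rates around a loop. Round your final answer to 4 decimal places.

timber→chicken→wine→timber: 0.2119 × 0.7346 × 5.886 = 0.91623
ox→timber→cloth→ox: 2.236 × 0.4615 × 0.8512 = 0.87837
Maximum is timber→chicken→wine→timber at 0.9162; no arbitrage — every cycle loses value.

0.9162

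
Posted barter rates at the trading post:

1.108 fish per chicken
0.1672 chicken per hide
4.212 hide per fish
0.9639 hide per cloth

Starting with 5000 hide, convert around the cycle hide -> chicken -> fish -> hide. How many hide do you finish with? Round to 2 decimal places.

3901.53

5000 hide × 0.1672 = 836 chicken
836 chicken × 1.108 = 926.288 fish
926.288 fish × 4.212 = 3901.525056 hide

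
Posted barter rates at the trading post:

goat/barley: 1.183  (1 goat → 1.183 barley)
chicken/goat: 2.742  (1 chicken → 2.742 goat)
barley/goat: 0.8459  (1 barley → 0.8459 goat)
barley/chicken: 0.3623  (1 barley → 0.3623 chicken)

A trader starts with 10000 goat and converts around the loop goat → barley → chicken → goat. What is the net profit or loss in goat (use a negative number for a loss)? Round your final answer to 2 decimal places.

1752.24

10000 goat × 1.183 = 11830 barley
11830 barley × 0.3623 = 4286.009 chicken
4286.009 chicken × 2.742 = 11752.236678 goat
Net change: 11752.236678 − 10000 = 1752.236678 goat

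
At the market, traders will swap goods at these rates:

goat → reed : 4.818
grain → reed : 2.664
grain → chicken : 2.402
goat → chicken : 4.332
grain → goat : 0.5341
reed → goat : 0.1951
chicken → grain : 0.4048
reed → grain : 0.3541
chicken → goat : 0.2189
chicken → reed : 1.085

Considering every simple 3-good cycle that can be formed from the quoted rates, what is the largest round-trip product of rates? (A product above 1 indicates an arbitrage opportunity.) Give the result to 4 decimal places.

0.9366

goat→chicken→grain→goat: 4.332 × 0.4048 × 0.5341 = 0.93659
reed→grain→chicken→reed: 0.3541 × 2.402 × 1.085 = 0.92284
reed→goat→chicken→reed: 0.1951 × 4.332 × 1.085 = 0.91701
reed→grain→goat→reed: 0.3541 × 0.5341 × 4.818 = 0.91120
Maximum is goat→chicken→grain→goat at 0.9366; no arbitrage — every cycle loses value.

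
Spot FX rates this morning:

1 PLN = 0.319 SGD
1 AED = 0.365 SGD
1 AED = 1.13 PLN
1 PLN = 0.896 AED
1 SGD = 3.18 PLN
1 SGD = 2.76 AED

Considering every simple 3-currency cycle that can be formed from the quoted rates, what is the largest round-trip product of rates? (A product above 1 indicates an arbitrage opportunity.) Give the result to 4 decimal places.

1.0400

PLN→AED→SGD→PLN: 0.896 × 0.365 × 3.18 = 1.03999
PLN→SGD→AED→PLN: 0.319 × 2.76 × 1.13 = 0.99490
Maximum is PLN→AED→SGD→PLN at 1.0400; arbitrage exists.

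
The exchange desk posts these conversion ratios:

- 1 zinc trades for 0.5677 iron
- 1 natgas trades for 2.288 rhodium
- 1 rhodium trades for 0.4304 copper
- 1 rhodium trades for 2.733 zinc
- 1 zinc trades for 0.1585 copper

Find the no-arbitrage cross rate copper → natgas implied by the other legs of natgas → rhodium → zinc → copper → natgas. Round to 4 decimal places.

1.0090

Known legs of the cycle: 2.288 × 2.733 × 0.1585 = 0.991116984
For no arbitrage the full-cycle product must be 1, so the missing rate is 1 / 0.991116984 ≈ 1.008963.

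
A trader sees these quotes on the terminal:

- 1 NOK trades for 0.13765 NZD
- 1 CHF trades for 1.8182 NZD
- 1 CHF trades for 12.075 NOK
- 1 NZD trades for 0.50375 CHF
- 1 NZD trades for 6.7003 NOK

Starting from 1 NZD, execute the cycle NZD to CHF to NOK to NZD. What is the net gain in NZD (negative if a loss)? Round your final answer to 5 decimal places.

-0.16271

1 NZD × 0.50375 = 0.50375 CHF
0.50375 CHF × 12.075 = 6.08278125 NOK
6.08278125 NOK × 0.13765 = 0.8372948390625 NZD
Net change: 0.8372948390625 − 1 = -0.1627051609375 NZD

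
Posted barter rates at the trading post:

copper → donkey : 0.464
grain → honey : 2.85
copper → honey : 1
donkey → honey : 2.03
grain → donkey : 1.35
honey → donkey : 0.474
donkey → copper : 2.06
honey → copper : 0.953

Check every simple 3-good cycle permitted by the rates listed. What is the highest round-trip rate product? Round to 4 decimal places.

donkey→copper→honey→donkey: 2.06 × 1 × 0.474 = 0.97644
donkey→honey→copper→donkey: 2.03 × 0.953 × 0.464 = 0.89765
Maximum is donkey→copper→honey→donkey at 0.9764; no arbitrage — every cycle loses value.

0.9764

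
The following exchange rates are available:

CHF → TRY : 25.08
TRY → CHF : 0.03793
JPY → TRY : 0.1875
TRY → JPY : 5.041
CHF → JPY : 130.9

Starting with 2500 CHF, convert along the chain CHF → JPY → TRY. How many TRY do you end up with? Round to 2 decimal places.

2500 CHF × 130.9 = 327250 JPY
327250 JPY × 0.1875 = 61359.375 TRY

61359.38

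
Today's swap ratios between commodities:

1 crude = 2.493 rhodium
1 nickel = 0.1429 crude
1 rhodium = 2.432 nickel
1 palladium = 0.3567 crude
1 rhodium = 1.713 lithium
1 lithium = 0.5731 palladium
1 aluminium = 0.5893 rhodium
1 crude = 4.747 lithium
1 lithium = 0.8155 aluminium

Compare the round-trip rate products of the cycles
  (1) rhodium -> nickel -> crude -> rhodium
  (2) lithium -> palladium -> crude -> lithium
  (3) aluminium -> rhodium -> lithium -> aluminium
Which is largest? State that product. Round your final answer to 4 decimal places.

(1) 2.432 × 0.1429 × 2.493 = 0.86640
(2) 0.5731 × 0.3567 × 4.747 = 0.97040
(3) 0.5893 × 1.713 × 0.8155 = 0.82322
Highest is cycle (2) at 0.9704 (≤1, no arbitrage).

0.9704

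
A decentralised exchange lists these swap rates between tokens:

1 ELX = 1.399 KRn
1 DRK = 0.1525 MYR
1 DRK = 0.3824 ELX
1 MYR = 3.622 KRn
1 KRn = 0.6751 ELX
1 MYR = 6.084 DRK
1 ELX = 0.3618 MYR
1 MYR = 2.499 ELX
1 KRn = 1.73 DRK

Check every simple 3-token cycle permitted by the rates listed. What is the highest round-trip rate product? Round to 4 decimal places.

DRK→MYR→KRn→DRK: 0.1525 × 3.622 × 1.73 = 0.95557
DRK→ELX→KRn→DRK: 0.3824 × 1.399 × 1.73 = 0.92551
KRn→ELX→MYR→KRn: 0.6751 × 0.3618 × 3.622 = 0.88468
DRK→ELX→MYR→DRK: 0.3824 × 0.3618 × 6.084 = 0.84174
Maximum is DRK→MYR→KRn→DRK at 0.9556; no arbitrage — every cycle loses value.

0.9556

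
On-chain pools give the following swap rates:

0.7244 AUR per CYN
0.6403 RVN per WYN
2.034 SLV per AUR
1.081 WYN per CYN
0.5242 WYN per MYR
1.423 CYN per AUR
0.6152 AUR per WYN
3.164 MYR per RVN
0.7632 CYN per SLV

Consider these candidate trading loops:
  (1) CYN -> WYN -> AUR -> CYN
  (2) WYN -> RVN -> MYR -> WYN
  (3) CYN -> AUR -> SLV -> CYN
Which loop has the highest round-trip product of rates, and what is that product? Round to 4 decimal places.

1.1245

(1) 1.081 × 0.6152 × 1.423 = 0.94634
(2) 0.6403 × 3.164 × 0.5242 = 1.06198
(3) 0.7244 × 2.034 × 0.7632 = 1.12452
Highest is cycle (3) at 1.1245 (>1, arbitrage).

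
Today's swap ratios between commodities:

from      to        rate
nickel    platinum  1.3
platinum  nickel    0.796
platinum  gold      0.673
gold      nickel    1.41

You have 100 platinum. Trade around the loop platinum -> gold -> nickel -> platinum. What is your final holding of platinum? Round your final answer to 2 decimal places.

100 platinum × 0.673 = 67.3 gold
67.3 gold × 1.41 = 94.893 nickel
94.893 nickel × 1.3 = 123.3609 platinum

123.36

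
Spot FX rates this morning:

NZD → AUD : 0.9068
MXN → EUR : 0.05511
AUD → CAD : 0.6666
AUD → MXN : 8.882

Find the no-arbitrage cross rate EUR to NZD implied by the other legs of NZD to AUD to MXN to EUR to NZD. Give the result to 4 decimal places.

2.2529

Known legs of the cycle: 0.9068 × 8.882 × 0.05511 = 0.443866829736
For no arbitrage the full-cycle product must be 1, so the missing rate is 1 / 0.443866829736 ≈ 2.252928.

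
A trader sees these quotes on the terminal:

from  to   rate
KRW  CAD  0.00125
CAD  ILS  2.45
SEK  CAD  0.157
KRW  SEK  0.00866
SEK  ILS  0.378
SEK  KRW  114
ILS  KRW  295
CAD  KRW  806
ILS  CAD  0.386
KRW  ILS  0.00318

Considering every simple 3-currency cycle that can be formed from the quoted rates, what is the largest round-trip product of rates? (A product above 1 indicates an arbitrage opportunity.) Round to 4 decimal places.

SEK→CAD→KRW→SEK: 0.157 × 806 × 0.00866 = 1.09585
ILS→CAD→KRW→ILS: 0.386 × 806 × 0.00318 = 0.98935
ILS→KRW→SEK→ILS: 295 × 0.00866 × 0.378 = 0.96568
ILS→KRW→CAD→ILS: 295 × 0.00125 × 2.45 = 0.90344
Maximum is SEK→CAD→KRW→SEK at 1.0959; arbitrage exists.

1.0959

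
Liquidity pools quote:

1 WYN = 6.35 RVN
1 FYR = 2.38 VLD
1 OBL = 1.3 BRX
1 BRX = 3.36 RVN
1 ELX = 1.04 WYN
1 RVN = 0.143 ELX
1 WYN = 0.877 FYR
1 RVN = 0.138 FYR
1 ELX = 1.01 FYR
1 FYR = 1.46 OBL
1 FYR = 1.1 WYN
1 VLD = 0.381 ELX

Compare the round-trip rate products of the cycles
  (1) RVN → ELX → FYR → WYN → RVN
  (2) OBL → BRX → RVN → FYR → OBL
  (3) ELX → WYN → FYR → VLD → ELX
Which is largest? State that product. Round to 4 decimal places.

1.0088

(1) 0.143 × 1.01 × 1.1 × 6.35 = 1.00884
(2) 1.3 × 3.36 × 0.138 × 1.46 = 0.88006
(3) 1.04 × 0.877 × 2.38 × 0.381 = 0.82706
Highest is cycle (1) at 1.0088 (>1, arbitrage).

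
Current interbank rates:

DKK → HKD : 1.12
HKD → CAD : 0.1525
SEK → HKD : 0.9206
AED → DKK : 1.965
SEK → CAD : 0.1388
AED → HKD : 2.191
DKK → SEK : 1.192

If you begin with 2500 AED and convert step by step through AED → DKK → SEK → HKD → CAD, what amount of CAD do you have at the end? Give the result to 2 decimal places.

822.09

2500 AED × 1.965 = 4912.5 DKK
4912.5 DKK × 1.192 = 5855.7 SEK
5855.7 SEK × 0.9206 = 5390.75742 HKD
5390.75742 HKD × 0.1525 = 822.09050655 CAD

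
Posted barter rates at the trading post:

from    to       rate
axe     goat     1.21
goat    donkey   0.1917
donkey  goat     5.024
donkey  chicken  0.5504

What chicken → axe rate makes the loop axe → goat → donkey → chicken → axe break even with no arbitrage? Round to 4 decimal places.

7.8327

Known legs of the cycle: 1.21 × 0.1917 × 0.5504 = 0.1276691328
For no arbitrage the full-cycle product must be 1, so the missing rate is 1 / 0.1276691328 ≈ 7.832747.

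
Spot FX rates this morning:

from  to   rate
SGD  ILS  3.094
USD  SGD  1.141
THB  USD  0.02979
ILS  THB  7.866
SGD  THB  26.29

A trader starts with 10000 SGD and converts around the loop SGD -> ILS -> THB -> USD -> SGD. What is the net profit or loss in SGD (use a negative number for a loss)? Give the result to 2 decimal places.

10000 SGD × 3.094 = 30940 ILS
30940 ILS × 7.866 = 243374.04 THB
243374.04 THB × 0.02979 = 7250.1126516 USD
7250.1126516 USD × 1.141 = 8272.3785354756 SGD
Net change: 8272.3785354756 − 10000 = -1727.6214645244 SGD

-1727.62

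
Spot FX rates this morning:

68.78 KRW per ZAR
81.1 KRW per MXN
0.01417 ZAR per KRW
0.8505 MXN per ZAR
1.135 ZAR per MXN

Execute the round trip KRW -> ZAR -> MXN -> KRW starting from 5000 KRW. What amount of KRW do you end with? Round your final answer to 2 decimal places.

4886.92

5000 KRW × 0.01417 = 70.85 ZAR
70.85 ZAR × 0.8505 = 60.257925 MXN
60.257925 MXN × 81.1 = 4886.9177175 KRW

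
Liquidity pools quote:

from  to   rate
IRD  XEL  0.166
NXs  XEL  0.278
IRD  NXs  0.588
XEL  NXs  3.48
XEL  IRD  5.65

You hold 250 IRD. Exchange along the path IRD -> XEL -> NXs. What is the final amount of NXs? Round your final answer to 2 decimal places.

250 IRD × 0.166 = 41.5 XEL
41.5 XEL × 3.48 = 144.42 NXs

144.42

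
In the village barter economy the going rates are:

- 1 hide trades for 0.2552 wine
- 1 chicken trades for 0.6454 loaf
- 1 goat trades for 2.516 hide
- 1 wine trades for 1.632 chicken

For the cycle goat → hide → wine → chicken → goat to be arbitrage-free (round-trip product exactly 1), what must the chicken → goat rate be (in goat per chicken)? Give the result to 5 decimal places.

0.95431

Known legs of the cycle: 2.516 × 0.2552 × 1.632 = 1.0478797824
For no arbitrage the full-cycle product must be 1, so the missing rate is 1 / 1.0478797824 ≈ 0.9543079.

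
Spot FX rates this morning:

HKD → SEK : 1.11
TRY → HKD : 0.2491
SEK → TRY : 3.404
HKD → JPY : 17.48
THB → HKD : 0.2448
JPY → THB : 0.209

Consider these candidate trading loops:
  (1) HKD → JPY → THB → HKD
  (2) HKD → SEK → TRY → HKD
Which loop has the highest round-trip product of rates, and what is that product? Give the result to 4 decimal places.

0.9412

(1) 17.48 × 0.209 × 0.2448 = 0.89433
(2) 1.11 × 3.404 × 0.2491 = 0.94121
Highest is cycle (2) at 0.9412 (≤1, no arbitrage).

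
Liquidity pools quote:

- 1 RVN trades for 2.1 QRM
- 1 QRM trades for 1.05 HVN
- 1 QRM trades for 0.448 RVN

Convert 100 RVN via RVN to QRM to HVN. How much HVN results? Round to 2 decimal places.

220.50

100 RVN × 2.1 = 210 QRM
210 QRM × 1.05 = 220.5 HVN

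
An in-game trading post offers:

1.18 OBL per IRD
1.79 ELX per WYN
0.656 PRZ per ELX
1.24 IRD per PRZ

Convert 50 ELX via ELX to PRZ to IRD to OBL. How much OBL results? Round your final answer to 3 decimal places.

47.993

50 ELX × 0.656 = 32.8 PRZ
32.8 PRZ × 1.24 = 40.672 IRD
40.672 IRD × 1.18 = 47.99296 OBL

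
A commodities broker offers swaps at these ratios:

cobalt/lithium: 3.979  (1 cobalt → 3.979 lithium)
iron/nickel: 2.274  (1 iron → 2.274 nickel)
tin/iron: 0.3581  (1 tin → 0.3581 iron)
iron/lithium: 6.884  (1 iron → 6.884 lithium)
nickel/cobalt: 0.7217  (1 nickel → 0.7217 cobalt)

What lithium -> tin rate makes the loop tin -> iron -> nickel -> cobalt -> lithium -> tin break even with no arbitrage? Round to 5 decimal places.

Known legs of the cycle: 0.3581 × 2.274 × 0.7217 × 3.979 = 2.33843566338942
For no arbitrage the full-cycle product must be 1, so the missing rate is 1 / 2.33843566338942 ≈ 0.4276363.

0.42764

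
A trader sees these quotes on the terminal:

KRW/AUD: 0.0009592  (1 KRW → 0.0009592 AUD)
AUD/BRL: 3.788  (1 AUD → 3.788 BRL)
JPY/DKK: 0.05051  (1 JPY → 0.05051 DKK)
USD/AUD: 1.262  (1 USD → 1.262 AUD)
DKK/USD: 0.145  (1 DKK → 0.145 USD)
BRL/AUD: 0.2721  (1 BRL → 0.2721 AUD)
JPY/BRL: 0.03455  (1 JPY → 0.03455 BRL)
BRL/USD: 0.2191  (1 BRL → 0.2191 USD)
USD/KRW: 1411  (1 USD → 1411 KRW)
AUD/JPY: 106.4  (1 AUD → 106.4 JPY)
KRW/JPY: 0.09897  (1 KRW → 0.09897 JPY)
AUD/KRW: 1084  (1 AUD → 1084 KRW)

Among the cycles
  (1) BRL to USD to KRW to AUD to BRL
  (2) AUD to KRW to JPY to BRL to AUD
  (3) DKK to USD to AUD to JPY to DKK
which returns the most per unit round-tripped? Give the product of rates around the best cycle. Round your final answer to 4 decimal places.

(1) 0.2191 × 1411 × 0.0009592 × 3.788 = 1.12328
(2) 1084 × 0.09897 × 0.03455 × 0.2721 = 1.00858
(3) 0.145 × 1.262 × 106.4 × 0.05051 = 0.98344
Highest is cycle (1) at 1.1233 (>1, arbitrage).

1.1233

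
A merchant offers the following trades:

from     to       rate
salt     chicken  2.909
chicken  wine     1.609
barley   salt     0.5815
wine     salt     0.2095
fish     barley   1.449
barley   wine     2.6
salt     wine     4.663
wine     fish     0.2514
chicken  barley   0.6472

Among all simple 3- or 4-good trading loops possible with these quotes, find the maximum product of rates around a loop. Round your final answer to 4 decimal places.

1.0948

salt→chicken→barley→salt: 2.909 × 0.6472 × 0.5815 = 1.09479
salt→chicken→barley→wine→salt: 2.909 × 0.6472 × 2.6 × 0.2095 = 1.02551
fish→barley→salt→wine→fish: 1.449 × 0.5815 × 4.663 × 0.2514 = 0.98775
salt→chicken→wine→salt: 2.909 × 1.609 × 0.2095 = 0.98058
fish→barley→wine→fish: 1.449 × 2.6 × 0.2514 = 0.94712
Maximum is salt→chicken→barley→salt at 1.0948; arbitrage exists.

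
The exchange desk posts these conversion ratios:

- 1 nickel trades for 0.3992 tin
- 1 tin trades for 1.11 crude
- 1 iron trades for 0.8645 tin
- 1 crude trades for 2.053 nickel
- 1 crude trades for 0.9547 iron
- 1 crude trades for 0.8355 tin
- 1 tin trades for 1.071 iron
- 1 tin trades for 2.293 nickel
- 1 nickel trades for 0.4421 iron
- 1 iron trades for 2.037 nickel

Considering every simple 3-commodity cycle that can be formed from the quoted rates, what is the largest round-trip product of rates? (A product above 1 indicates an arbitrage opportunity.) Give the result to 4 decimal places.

crude→iron→tin→crude: 0.9547 × 0.8645 × 1.11 = 0.91613
nickel→tin→crude→nickel: 0.3992 × 1.11 × 2.053 = 0.90971
nickel→iron→tin→nickel: 0.4421 × 0.8645 × 2.293 = 0.87637
nickel→tin→iron→nickel: 0.3992 × 1.071 × 2.037 = 0.87091
Maximum is crude→iron→tin→crude at 0.9161; no arbitrage — every cycle loses value.

0.9161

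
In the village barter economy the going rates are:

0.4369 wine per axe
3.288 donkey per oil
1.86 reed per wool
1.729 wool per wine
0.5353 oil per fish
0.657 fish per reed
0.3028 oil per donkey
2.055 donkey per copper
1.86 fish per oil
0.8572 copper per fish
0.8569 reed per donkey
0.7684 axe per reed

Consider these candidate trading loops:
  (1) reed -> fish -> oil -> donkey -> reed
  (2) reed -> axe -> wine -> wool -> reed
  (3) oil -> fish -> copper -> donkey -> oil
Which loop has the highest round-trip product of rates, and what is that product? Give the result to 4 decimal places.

1.0796

(1) 0.657 × 0.5353 × 3.288 × 0.8569 = 0.99089
(2) 0.7684 × 0.4369 × 1.729 × 1.86 = 1.07964
(3) 1.86 × 0.8572 × 2.055 × 0.3028 = 0.99212
Highest is cycle (2) at 1.0796 (>1, arbitrage).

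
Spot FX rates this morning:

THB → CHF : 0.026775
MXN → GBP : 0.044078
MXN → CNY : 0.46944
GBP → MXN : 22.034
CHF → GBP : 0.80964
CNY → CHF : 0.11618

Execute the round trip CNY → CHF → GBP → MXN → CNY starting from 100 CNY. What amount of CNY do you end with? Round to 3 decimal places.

100 CNY × 0.11618 = 11.618 CHF
11.618 CHF × 0.80964 = 9.40639752 GBP
9.40639752 GBP × 22.034 = 207.26056295568 MXN
207.26056295568 MXN × 0.46944 = 97.2963986739144192 CNY

97.296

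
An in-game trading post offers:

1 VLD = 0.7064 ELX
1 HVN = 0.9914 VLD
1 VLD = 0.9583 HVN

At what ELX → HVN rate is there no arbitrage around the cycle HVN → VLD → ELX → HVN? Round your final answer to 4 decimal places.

1.4279

Known legs of the cycle: 0.9914 × 0.7064 = 0.70032496
For no arbitrage the full-cycle product must be 1, so the missing rate is 1 / 0.70032496 ≈ 1.427909.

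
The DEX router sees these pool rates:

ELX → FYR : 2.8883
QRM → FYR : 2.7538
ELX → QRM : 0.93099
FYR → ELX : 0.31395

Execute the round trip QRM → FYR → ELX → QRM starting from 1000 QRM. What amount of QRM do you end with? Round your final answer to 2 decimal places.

1000 QRM × 2.7538 = 2753.8 FYR
2753.8 FYR × 0.31395 = 864.55551 ELX
864.55551 ELX × 0.93099 = 804.8925342549 QRM

804.89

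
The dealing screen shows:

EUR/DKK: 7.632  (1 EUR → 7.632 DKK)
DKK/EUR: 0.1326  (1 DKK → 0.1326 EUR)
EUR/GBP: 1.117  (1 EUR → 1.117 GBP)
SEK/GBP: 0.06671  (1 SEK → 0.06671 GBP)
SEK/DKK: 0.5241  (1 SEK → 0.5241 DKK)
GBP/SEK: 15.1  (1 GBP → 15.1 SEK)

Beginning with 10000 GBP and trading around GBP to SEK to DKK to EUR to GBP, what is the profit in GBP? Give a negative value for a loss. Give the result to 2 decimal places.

10000 GBP × 15.1 = 151000 SEK
151000 SEK × 0.5241 = 79139.1 DKK
79139.1 DKK × 0.1326 = 10493.84466 EUR
10493.84466 EUR × 1.117 = 11721.62448522 GBP
Net change: 11721.62448522 − 10000 = 1721.62448522 GBP

1721.62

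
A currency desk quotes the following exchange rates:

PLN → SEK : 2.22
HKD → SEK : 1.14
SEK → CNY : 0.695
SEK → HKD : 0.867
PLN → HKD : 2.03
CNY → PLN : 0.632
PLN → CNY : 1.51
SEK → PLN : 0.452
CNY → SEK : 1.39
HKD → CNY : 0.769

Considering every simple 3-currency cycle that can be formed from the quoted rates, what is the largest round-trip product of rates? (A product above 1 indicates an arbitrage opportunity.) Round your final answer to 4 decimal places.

1.0460

SEK→PLN→HKD→SEK: 0.452 × 2.03 × 1.14 = 1.04602
CNY→PLN→HKD→CNY: 0.632 × 2.03 × 0.769 = 0.98660
CNY→PLN→SEK→CNY: 0.632 × 2.22 × 0.695 = 0.97511
CNY→SEK→PLN→CNY: 1.39 × 0.452 × 1.51 = 0.94870
CNY→SEK→HKD→CNY: 1.39 × 0.867 × 0.769 = 0.92674
Maximum is SEK→PLN→HKD→SEK at 1.0460; arbitrage exists.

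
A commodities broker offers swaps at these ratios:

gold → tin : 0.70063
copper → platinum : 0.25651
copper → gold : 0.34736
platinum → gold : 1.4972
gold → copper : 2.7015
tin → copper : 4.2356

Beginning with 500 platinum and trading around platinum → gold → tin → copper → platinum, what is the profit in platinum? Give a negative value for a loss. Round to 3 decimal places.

69.846

500 platinum × 1.4972 = 748.6 gold
748.6 gold × 0.70063 = 524.491618 tin
524.491618 tin × 4.2356 = 2221.5366972008 copper
2221.5366972008 copper × 0.25651 = 569.846378198977208 platinum
Net change: 569.846378198977208 − 500 = 69.846378198977208 platinum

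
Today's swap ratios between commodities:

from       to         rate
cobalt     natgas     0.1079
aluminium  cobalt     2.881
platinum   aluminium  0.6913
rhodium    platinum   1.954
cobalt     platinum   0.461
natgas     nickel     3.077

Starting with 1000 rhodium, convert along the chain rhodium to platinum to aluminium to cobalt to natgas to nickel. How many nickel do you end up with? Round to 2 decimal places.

1000 rhodium × 1.954 = 1954 platinum
1954 platinum × 0.6913 = 1350.8002 aluminium
1350.8002 aluminium × 2.881 = 3891.6553762 cobalt
3891.6553762 cobalt × 0.1079 = 419.90961509198 natgas
419.90961509198 natgas × 3.077 = 1292.06188563802246 nickel

1292.06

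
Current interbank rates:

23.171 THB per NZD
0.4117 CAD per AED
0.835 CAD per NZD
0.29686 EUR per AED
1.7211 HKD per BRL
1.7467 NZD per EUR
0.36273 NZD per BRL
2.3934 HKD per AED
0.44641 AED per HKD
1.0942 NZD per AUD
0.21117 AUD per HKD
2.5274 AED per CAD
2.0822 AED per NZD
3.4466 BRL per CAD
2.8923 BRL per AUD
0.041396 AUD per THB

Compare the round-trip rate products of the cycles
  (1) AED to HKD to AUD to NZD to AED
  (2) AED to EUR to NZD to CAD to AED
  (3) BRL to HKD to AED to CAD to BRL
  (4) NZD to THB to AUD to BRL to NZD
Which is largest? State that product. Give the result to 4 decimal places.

(1) 2.3934 × 0.21117 × 1.0942 × 2.0822 = 1.15151
(2) 0.29686 × 1.7467 × 0.835 × 2.5274 = 1.09429
(3) 1.7211 × 0.44641 × 0.4117 × 3.4466 = 1.09021
(4) 23.171 × 0.041396 × 2.8923 × 0.36273 = 1.00631
Highest is cycle (1) at 1.1515 (>1, arbitrage).

1.1515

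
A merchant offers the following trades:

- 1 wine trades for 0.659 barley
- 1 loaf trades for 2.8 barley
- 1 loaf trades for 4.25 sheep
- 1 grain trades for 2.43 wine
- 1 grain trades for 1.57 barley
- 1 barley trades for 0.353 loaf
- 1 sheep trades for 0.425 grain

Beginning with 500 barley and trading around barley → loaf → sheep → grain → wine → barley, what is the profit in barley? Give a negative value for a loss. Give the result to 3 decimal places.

500 barley × 0.353 = 176.5 loaf
176.5 loaf × 4.25 = 750.125 sheep
750.125 sheep × 0.425 = 318.803125 grain
318.803125 grain × 2.43 = 774.69159375 wine
774.69159375 wine × 0.659 = 510.52176028125 barley
Net change: 510.52176028125 − 500 = 10.52176028125 barley

10.522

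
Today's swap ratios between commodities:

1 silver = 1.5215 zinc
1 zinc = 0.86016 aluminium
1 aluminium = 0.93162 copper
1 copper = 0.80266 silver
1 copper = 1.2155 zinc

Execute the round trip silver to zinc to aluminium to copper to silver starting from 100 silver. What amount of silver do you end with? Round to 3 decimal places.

100 silver × 1.5215 = 152.15 zinc
152.15 zinc × 0.86016 = 130.873344 aluminium
130.873344 aluminium × 0.93162 = 121.92422473728 copper
121.92422473728 copper × 0.80266 = 97.8636982276251648 silver

97.864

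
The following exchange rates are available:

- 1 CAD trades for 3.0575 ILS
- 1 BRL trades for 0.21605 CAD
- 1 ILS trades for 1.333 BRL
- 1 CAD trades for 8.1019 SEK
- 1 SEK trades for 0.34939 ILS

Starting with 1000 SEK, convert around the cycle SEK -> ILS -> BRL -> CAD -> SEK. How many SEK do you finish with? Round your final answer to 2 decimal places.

815.23

1000 SEK × 0.34939 = 349.39 ILS
349.39 ILS × 1.333 = 465.73687 BRL
465.73687 BRL × 0.21605 = 100.6224507635 CAD
100.6224507635 CAD × 8.1019 = 815.23303384080065 SEK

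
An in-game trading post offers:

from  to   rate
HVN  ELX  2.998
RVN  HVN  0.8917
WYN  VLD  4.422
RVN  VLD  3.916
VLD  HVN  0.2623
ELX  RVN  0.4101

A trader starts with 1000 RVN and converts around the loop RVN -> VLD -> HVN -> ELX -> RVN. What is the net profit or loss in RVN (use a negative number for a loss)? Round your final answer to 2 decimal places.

262.88

1000 RVN × 3.916 = 3916 VLD
3916 VLD × 0.2623 = 1027.1668 HVN
1027.1668 HVN × 2.998 = 3079.4460664 ELX
3079.4460664 ELX × 0.4101 = 1262.88083183064 RVN
Net change: 1262.88083183064 − 1000 = 262.88083183064 RVN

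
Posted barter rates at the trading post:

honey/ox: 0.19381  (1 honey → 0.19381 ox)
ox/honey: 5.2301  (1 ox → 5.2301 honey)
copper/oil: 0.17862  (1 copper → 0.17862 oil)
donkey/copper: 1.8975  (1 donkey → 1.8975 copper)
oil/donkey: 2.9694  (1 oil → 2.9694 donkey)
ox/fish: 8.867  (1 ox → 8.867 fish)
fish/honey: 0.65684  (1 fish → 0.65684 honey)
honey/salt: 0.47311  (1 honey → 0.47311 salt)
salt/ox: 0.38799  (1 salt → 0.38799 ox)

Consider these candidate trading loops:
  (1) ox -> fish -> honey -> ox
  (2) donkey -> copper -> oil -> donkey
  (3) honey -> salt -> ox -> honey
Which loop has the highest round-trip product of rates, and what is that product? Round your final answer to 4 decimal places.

(1) 8.867 × 0.65684 × 0.19381 = 1.12879
(2) 1.8975 × 0.17862 × 2.9694 = 1.00642
(3) 0.47311 × 0.38799 × 5.2301 = 0.96005
Highest is cycle (1) at 1.1288 (>1, arbitrage).

1.1288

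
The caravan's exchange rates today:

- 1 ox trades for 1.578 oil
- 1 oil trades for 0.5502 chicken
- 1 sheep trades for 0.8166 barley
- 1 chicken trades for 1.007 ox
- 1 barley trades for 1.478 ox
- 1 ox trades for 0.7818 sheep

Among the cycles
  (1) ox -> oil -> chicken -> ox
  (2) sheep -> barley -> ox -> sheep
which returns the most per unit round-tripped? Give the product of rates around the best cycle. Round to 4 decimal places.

(1) 1.578 × 0.5502 × 1.007 = 0.87429
(2) 0.8166 × 1.478 × 0.7818 = 0.94358
Highest is cycle (2) at 0.9436 (≤1, no arbitrage).

0.9436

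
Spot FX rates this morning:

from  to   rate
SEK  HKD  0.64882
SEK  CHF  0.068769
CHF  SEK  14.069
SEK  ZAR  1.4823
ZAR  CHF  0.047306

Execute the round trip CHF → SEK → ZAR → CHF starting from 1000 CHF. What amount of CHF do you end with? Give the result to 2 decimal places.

1000 CHF × 14.069 = 14069 SEK
14069 SEK × 1.4823 = 20854.4787 ZAR
20854.4787 ZAR × 0.047306 = 986.5419693822 CHF

986.54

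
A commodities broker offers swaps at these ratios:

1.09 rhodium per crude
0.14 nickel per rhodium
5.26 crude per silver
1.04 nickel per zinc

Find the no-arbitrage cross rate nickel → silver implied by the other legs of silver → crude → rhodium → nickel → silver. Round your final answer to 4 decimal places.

1.2458

Known legs of the cycle: 5.26 × 1.09 × 0.14 = 0.802676
For no arbitrage the full-cycle product must be 1, so the missing rate is 1 / 0.802676 ≈ 1.245833.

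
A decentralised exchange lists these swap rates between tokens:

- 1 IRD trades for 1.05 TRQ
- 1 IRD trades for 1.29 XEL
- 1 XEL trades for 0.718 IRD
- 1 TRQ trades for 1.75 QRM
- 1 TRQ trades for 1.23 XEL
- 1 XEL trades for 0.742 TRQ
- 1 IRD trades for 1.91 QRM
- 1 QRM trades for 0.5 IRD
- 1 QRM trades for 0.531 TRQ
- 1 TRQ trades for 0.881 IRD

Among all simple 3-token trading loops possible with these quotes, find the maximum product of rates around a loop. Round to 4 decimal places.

0.9273

XEL→IRD→TRQ→XEL: 0.718 × 1.05 × 1.23 = 0.92730
QRM→IRD→TRQ→QRM: 0.5 × 1.05 × 1.75 = 0.91875
QRM→TRQ→IRD→QRM: 0.531 × 0.881 × 1.91 = 0.89352
XEL→TRQ→IRD→XEL: 0.742 × 0.881 × 1.29 = 0.84328
Maximum is XEL→IRD→TRQ→XEL at 0.9273; no arbitrage — every cycle loses value.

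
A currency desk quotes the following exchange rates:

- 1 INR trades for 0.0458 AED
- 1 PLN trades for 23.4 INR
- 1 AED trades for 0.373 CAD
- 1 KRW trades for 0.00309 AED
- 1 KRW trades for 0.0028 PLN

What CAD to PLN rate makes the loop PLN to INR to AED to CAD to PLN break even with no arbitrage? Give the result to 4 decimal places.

2.5016

Known legs of the cycle: 23.4 × 0.0458 × 0.373 = 0.39975156
For no arbitrage the full-cycle product must be 1, so the missing rate is 1 / 0.39975156 ≈ 2.501554.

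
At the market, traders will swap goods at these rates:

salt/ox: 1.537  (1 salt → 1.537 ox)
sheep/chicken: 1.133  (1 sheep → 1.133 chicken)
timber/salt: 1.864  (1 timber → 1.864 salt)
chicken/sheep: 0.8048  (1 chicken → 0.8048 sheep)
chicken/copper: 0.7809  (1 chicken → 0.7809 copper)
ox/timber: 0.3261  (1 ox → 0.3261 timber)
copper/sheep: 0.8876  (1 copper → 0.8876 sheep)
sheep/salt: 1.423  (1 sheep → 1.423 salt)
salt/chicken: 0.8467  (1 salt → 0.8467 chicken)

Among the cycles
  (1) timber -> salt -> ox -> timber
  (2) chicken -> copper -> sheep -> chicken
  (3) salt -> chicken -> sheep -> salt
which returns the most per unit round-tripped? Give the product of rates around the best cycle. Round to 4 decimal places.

0.9697

(1) 1.864 × 1.537 × 0.3261 = 0.93427
(2) 0.7809 × 0.8876 × 1.133 = 0.78531
(3) 0.8467 × 0.8048 × 1.423 = 0.96967
Highest is cycle (3) at 0.9697 (≤1, no arbitrage).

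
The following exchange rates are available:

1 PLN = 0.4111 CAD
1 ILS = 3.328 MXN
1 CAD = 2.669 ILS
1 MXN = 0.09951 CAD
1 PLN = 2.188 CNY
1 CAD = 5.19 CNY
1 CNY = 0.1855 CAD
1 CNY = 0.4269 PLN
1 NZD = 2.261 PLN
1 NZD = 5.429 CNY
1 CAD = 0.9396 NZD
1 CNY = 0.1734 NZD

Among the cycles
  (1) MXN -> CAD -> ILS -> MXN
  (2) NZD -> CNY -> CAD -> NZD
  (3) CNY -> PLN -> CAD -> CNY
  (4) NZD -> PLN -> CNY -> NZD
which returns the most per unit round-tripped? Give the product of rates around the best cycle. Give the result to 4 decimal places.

0.9463

(1) 0.09951 × 2.669 × 3.328 = 0.88389
(2) 5.429 × 0.1855 × 0.9396 = 0.94625
(3) 0.4269 × 0.4111 × 5.19 = 0.91084
(4) 2.261 × 2.188 × 0.1734 = 0.85782
Highest is cycle (2) at 0.9463 (≤1, no arbitrage).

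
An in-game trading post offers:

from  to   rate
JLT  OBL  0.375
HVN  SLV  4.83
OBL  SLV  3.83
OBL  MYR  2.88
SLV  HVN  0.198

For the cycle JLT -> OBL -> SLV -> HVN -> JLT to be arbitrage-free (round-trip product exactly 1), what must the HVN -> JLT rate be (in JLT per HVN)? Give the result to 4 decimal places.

Known legs of the cycle: 0.375 × 3.83 × 0.198 = 0.2843775
For no arbitrage the full-cycle product must be 1, so the missing rate is 1 / 0.2843775 ≈ 3.516453.

3.5165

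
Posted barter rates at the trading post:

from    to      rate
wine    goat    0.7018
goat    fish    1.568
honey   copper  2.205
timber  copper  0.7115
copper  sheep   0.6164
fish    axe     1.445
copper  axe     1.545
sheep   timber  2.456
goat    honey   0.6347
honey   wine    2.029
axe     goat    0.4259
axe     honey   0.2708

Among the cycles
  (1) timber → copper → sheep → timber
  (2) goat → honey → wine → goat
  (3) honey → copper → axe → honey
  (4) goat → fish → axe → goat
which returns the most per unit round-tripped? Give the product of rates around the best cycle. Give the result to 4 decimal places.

1.0771

(1) 0.7115 × 0.6164 × 2.456 = 1.07712
(2) 0.6347 × 2.029 × 0.7018 = 0.90378
(3) 2.205 × 1.545 × 0.2708 = 0.92254
(4) 1.568 × 1.445 × 0.4259 = 0.96499
Highest is cycle (1) at 1.0771 (>1, arbitrage).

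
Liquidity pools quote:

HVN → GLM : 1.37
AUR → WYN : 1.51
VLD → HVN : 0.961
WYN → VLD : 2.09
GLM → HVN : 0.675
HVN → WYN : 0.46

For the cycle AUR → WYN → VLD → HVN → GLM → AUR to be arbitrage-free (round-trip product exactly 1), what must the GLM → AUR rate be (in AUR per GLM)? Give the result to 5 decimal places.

Known legs of the cycle: 1.51 × 2.09 × 0.961 × 1.37 = 4.154963263
For no arbitrage the full-cycle product must be 1, so the missing rate is 1 / 4.154963263 ≈ 0.2406760.

0.24068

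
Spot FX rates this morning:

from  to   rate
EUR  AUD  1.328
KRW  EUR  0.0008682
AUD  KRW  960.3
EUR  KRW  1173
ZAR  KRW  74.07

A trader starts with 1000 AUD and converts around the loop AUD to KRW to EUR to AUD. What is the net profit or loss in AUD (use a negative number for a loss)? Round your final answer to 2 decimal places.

1000 AUD × 960.3 = 960300 KRW
960300 KRW × 0.0008682 = 833.73246 EUR
833.73246 EUR × 1.328 = 1107.19670688 AUD
Net change: 1107.19670688 − 1000 = 107.19670688 AUD

107.20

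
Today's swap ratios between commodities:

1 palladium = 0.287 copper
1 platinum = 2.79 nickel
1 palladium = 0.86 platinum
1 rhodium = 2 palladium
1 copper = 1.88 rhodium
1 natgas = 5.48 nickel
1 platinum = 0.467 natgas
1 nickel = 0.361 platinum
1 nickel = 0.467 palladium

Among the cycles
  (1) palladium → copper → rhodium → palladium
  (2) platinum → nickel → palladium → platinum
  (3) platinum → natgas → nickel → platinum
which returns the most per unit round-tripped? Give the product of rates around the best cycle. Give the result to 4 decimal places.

(1) 0.287 × 1.88 × 2 = 1.07912
(2) 2.79 × 0.467 × 0.86 = 1.12052
(3) 0.467 × 5.48 × 0.361 = 0.92386
Highest is cycle (2) at 1.1205 (>1, arbitrage).

1.1205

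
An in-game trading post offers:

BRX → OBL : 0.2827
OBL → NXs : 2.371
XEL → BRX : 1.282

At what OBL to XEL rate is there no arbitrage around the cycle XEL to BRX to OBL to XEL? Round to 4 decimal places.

Known legs of the cycle: 1.282 × 0.2827 = 0.3624214
For no arbitrage the full-cycle product must be 1, so the missing rate is 1 / 0.3624214 ≈ 2.759219.

2.7592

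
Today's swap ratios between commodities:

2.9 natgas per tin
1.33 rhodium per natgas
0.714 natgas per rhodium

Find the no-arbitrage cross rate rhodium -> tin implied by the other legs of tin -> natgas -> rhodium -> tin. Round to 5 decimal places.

Known legs of the cycle: 2.9 × 1.33 = 3.857
For no arbitrage the full-cycle product must be 1, so the missing rate is 1 / 3.857 ≈ 0.2592689.

0.25927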